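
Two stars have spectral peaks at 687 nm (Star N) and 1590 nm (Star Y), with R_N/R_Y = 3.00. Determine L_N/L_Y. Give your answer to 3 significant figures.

258

Wien's law gives T ∝ 1/λ_max, so T_N/T_Y = λ_Y/λ_N = 1590/687 = 2.314.
Then L ∝ R²T⁴ gives L_N/L_Y = (3.00)² × (2.314)⁴ = 9.000 × 28.69 = 258.2.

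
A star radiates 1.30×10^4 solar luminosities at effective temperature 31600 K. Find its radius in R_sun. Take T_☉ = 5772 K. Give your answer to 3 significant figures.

R/R_☉ = √(L/L_☉) / (T/T_☉)² = √(1.30×10^4) / (5.475)²
       = 114.0 / 29.97 = 3.804.

3.80 R_sun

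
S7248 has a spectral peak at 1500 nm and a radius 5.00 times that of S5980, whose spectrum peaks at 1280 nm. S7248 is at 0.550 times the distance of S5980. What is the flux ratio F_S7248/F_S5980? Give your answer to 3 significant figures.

Wien's law: T_S7248/T_S5980 = λ_S5980/λ_S7248 = 1280/1500 = 0.8533.
L_S7248/L_S5980 = (R_S7248/R_S5980)²(T_S7248/T_S5980)⁴ = (5.00)²(0.8533)⁴ = 13.26.
F_S7248/F_S5980 = (L_S7248/L_S5980)/(d_S7248/d_S5980)² = 13.26/(0.550)² = 43.82.

43.8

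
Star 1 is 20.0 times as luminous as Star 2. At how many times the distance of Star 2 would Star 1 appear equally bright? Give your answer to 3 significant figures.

Equal flux requires L_1/d_1² = L_2/d_2², so d_1/d_2 = √(L_1/L_2)
= √(20.0) = 4.472.

4.47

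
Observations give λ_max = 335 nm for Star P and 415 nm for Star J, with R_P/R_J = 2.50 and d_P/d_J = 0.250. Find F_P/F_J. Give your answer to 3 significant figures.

236

Wien's law: T_P/T_J = λ_J/λ_P = 415/335 = 1.239.
L_P/L_J = (R_P/R_J)²(T_P/T_J)⁴ = (2.50)²(1.239)⁴ = 14.72.
F_P/F_J = (L_P/L_J)/(d_P/d_J)² = 14.72/(0.250)² = 235.5.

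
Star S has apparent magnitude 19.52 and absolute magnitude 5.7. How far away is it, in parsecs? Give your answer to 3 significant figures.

5.81×10^3 pc

m − M = 5 log₁₀(d/10 pc)
19.52 − (5.7) = 13.82 = 5 log₁₀(d/10)
d = 10 × 10^(13.82/5) = 10 × 10^2.764 = 5808 pc.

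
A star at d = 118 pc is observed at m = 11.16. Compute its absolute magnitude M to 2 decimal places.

5.80

M = m − 5 log₁₀(d/10 pc) = 11.16 − 5 log₁₀(118/10)
  = 11.16 − 5 × 1.072 = 11.16 − 5.36 = 5.80.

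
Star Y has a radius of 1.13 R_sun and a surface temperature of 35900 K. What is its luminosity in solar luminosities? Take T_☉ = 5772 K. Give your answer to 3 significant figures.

1.91×10^3 solar luminosities

L/L_☉ = (R/R_☉)² (T/T_☉)⁴ = (1.13)² × (35900/5772)⁴
       = 1.277 × (6.220)⁴ = 1.277 × 1496 = 1911.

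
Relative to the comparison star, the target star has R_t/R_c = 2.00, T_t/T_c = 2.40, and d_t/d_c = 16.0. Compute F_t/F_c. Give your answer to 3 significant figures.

0.518

L_t/L_c = (R_t/R_c)²(T_t/T_c)⁴ = (2.00)² × (2.40)⁴ = 132.7.
F_t/F_c = (L_t/L_c)/(d_t/d_c)² = 132.7 / (16.0)² = 0.5184.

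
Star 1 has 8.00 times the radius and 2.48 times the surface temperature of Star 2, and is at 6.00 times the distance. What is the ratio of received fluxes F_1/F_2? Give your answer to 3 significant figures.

L_1/L_2 = (R_1/R_2)²(T_1/T_2)⁴ = (8.00)² × (2.48)⁴ = 2421.
F_1/F_2 = (L_1/L_2)/(d_1/d_2)² = 2421 / (6.00)² = 67.25.

67.2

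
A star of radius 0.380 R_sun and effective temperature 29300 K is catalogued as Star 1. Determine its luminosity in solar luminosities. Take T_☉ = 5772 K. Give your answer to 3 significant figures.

95.9 solar luminosities

L/L_☉ = (R/R_☉)² (T/T_☉)⁴ = (0.380)² × (29300/5772)⁴
       = 0.1444 × (5.076)⁴ = 0.1444 × 664.0 = 95.88.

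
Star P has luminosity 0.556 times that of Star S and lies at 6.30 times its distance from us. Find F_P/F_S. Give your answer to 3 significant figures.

0.0140

F = L/(4πd²), so F_P/F_S = (L_P/L_S) / (d_P/d_S)²
= 0.556 / (6.30)² = 0.556 / 39.69 = 0.01401.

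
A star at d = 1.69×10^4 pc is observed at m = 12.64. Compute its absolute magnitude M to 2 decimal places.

M = m − 5 log₁₀(d/10 pc) = 12.64 − 5 log₁₀(1.69×10^4/10)
  = 12.64 − 5 × 3.228 = 12.64 − 16.14 = -3.50.

-3.50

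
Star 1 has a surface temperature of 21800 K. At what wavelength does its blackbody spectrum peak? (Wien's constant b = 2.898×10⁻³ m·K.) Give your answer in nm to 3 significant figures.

133 nm

λ_max = b/T = 2.898×10⁻³ / 21800 = 1.33×10^-7 m = 132.9 nm.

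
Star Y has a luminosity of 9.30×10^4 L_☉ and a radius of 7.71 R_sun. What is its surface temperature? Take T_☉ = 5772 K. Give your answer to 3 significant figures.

3.63×10^4 K

T/T_☉ = (L/L_☉)^(1/4) / (R/R_☉)^(1/2)
T = 5772 × (9.30×10^4)^(1/4) / √(7.71) = 5772 × 17.46 / 2.777 = 3.630×10^4 K.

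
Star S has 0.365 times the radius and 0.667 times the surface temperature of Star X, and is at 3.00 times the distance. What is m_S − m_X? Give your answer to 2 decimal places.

6.33

L_S/L_X = (0.365)²(0.667)⁴ = 0.02637.
F_S/F_X = (L_S/L_X)/(d_S/d_X)² = 0.02637/9.000 = 0.002930.
m_S − m_X = −2.5 log₁₀(0.002930) = 6.33.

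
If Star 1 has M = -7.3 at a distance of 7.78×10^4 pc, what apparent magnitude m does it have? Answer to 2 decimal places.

12.15

m = M + 5 log₁₀(d/10 pc) = -7.3 + 5 log₁₀(7.78×10^4/10)
  = -7.3 + 5 × 3.891 = -7.3 + 19.45 = 12.15.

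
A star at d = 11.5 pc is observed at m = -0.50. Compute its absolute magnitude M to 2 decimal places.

-0.80

M = m − 5 log₁₀(d/10 pc) = -0.50 − 5 log₁₀(11.5/10)
  = -0.50 − 5 × 0.061 = -0.50 − 0.30 = -0.80.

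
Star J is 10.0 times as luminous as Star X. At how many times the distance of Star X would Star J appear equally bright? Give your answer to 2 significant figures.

Equal flux requires L_J/d_J² = L_X/d_X², so d_J/d_X = √(L_J/L_X)
= √(10.0) = 3.162.

3.2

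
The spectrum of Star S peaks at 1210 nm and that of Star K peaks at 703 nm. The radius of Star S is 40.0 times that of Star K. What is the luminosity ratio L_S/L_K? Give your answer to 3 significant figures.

Wien's law gives T ∝ 1/λ_max, so T_S/T_K = λ_K/λ_S = 703/1210 = 0.5810.
Then L ∝ R²T⁴ gives L_S/L_K = (40.0)² × (0.5810)⁴ = 1600 × 0.1139 = 182.3.

182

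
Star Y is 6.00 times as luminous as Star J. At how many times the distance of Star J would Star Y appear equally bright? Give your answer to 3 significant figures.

2.45

Equal flux requires L_Y/d_Y² = L_J/d_J², so d_Y/d_J = √(L_Y/L_J)
= √(6.00) = 2.449.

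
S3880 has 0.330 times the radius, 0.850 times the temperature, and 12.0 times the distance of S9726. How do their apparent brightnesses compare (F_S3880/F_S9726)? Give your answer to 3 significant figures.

L_S3880/L_S9726 = (R_S3880/R_S9726)²(T_S3880/T_S9726)⁴ = (0.330)² × (0.850)⁴ = 0.05685.
F_S3880/F_S9726 = (L_S3880/L_S9726)/(d_S3880/d_S9726)² = 0.05685 / (12.0)² = 3.948×10^-4.

3.95×10^-4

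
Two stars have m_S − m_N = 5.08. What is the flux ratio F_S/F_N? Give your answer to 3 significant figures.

F_S/F_N = 10^(−(m_S − m_N)/2.5) = 10^(-5.08/2.5) = 10^-2.032 = 0.009290.

0.00929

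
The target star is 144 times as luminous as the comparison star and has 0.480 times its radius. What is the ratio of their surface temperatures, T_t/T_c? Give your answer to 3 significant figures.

L ∝ R²T⁴ gives T ∝ (L/R²)^(1/4), so
T_t/T_c = (144 / 0.480²)^(1/4) = (625.0)^(1/4) = 5.000.

5.00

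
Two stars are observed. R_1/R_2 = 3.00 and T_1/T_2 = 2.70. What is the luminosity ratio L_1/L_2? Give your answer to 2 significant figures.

4.8×10^2

From the Stefan–Boltzmann law, L ∝ R²T⁴, so
L_1/L_2 = (R_1/R_2)² (T_1/T_2)⁴ = (3.00)² × (2.70)⁴ = 9.000 × 53.14 = 478.3.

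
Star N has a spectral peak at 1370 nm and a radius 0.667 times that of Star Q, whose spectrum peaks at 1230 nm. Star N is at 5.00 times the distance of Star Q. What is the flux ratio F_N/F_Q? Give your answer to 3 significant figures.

0.0116

Wien's law: T_N/T_Q = λ_Q/λ_N = 1230/1370 = 0.8978.
L_N/L_Q = (R_N/R_Q)²(T_N/T_Q)⁴ = (0.667)²(0.8978)⁴ = 0.2891.
F_N/F_Q = (L_N/L_Q)/(d_N/d_Q)² = 0.2891/(5.00)² = 0.01156.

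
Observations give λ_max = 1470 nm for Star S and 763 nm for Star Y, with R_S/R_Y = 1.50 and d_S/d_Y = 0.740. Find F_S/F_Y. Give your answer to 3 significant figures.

0.298

Wien's law: T_S/T_Y = λ_Y/λ_S = 763/1470 = 0.5190.
L_S/L_Y = (R_S/R_Y)²(T_S/T_Y)⁴ = (1.50)²(0.5190)⁴ = 0.1633.
F_S/F_Y = (L_S/L_Y)/(d_S/d_Y)² = 0.1633/(0.740)² = 0.2982.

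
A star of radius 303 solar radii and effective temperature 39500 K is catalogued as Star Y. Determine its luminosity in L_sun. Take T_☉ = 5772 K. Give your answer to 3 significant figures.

2.01×10^8 L_sun

L/L_☉ = (R/R_☉)² (T/T_☉)⁴ = (303)² × (39500/5772)⁴
       = 9.181×10^4 × (6.843)⁴ = 9.181×10^4 × 2193 = 2.014×10^8.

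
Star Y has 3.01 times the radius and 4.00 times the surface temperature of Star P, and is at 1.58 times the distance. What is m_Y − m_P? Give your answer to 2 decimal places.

-7.42

L_Y/L_P = (3.01)²(4.00)⁴ = 2319.
F_Y/F_P = (L_Y/L_P)/(d_Y/d_P)² = 2319/2.496 = 929.1.
m_Y − m_P = −2.5 log₁₀(929.1) = -7.42.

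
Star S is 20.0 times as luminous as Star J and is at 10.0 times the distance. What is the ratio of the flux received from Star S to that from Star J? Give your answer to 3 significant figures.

0.200

F = L/(4πd²), so F_S/F_J = (L_S/L_J) / (d_S/d_J)²
= 20.0 / (10.0)² = 20.0 / 100.0 = 0.2000.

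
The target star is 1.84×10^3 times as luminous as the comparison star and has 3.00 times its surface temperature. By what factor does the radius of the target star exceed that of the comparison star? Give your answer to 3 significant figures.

4.77

L ∝ R²T⁴ gives R ∝ √L / T², so
R_t/R_c = √(1.84×10^3) / (3.00)² = 42.90 / 9.000 = 4.766.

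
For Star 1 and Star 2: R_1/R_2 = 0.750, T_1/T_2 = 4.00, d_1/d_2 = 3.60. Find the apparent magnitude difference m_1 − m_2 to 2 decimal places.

L_1/L_2 = (0.750)²(4.00)⁴ = 144.0.
F_1/F_2 = (L_1/L_2)/(d_1/d_2)² = 144.0/12.96 = 11.11.
m_1 − m_2 = −2.5 log₁₀(11.11) = -2.61.

-2.61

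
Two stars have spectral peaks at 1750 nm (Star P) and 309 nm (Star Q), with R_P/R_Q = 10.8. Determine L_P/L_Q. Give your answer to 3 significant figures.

0.113

Wien's law gives T ∝ 1/λ_max, so T_P/T_Q = λ_Q/λ_P = 309/1750 = 0.1766.
Then L ∝ R²T⁴ gives L_P/L_Q = (10.8)² × (0.1766)⁴ = 116.6 × 9.720×10^-4 = 0.1134.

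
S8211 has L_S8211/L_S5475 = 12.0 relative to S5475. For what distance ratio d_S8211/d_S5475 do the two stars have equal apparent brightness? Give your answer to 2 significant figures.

Equal flux requires L_S8211/d_S8211² = L_S5475/d_S5475², so d_S8211/d_S5475 = √(L_S8211/L_S5475)
= √(12.0) = 3.464.

3.5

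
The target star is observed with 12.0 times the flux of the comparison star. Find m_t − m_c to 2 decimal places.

m_t − m_c = −2.5 log₁₀(F_t/F_c) = −2.5 log₁₀(12.0) = −2.5 × (1.079) = -2.698.

-2.70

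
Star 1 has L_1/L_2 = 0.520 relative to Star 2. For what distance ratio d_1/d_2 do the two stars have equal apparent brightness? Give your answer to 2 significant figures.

0.72

Equal flux requires L_1/d_1² = L_2/d_2², so d_1/d_2 = √(L_1/L_2)
= √(0.520) = 0.7211.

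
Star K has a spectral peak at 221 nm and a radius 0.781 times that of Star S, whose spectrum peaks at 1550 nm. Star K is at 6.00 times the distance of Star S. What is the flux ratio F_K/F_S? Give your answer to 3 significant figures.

41.0

Wien's law: T_K/T_S = λ_S/λ_K = 1550/221 = 7.014.
L_K/L_S = (R_K/R_S)²(T_K/T_S)⁴ = (0.781)²(7.014)⁴ = 1476.
F_K/F_S = (L_K/L_S)/(d_K/d_S)² = 1476/(6.00)² = 41.00.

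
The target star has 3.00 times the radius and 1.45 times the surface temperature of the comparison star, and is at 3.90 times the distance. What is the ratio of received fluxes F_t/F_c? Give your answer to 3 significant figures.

2.62

L_t/L_c = (R_t/R_c)²(T_t/T_c)⁴ = (3.00)² × (1.45)⁴ = 39.78.
F_t/F_c = (L_t/L_c)/(d_t/d_c)² = 39.78 / (3.90)² = 2.616.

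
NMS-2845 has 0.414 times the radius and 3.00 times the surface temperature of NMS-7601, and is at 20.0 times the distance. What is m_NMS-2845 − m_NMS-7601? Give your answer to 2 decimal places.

3.65

L_NMS-2845/L_NMS-7601 = (0.414)²(3.00)⁴ = 13.88.
F_NMS-2845/F_NMS-7601 = (L_NMS-2845/L_NMS-7601)/(d_NMS-2845/d_NMS-7601)² = 13.88/400.0 = 0.03471.
m_NMS-2845 − m_NMS-7601 = −2.5 log₁₀(0.03471) = 3.65.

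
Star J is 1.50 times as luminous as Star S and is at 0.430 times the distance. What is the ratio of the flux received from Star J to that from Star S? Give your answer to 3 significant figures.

8.11

F = L/(4πd²), so F_J/F_S = (L_J/L_S) / (d_J/d_S)²
= 1.50 / (0.430)² = 1.50 / 0.1849 = 8.112.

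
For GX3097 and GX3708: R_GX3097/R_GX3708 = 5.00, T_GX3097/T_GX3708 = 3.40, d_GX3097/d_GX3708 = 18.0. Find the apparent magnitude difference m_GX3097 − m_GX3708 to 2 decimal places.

-2.53

L_GX3097/L_GX3708 = (5.00)²(3.40)⁴ = 3341.
F_GX3097/F_GX3708 = (L_GX3097/L_GX3708)/(d_GX3097/d_GX3708)² = 3341/324.0 = 10.31.
m_GX3097 − m_GX3708 = −2.5 log₁₀(10.31) = -2.53.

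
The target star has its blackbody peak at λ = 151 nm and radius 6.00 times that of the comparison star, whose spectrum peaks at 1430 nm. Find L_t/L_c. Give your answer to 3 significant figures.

Wien's law gives T ∝ 1/λ_max, so T_t/T_c = λ_c/λ_t = 1430/151 = 9.470.
Then L ∝ R²T⁴ gives L_t/L_c = (6.00)² × (9.470)⁴ = 36.00 × 8043 = 2.896×10^5.

2.90×10^5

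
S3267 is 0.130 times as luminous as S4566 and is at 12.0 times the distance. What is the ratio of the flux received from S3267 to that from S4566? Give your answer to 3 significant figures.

F = L/(4πd²), so F_S3267/F_S4566 = (L_S3267/L_S4566) / (d_S3267/d_S4566)²
= 0.130 / (12.0)² = 0.130 / 144.0 = 9.028×10^-4.

9.03×10^-4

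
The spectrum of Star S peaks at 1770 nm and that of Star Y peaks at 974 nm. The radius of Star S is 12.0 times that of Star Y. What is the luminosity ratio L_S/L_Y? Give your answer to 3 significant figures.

13.2

Wien's law gives T ∝ 1/λ_max, so T_S/T_Y = λ_Y/λ_S = 974/1770 = 0.5503.
Then L ∝ R²T⁴ gives L_S/L_Y = (12.0)² × (0.5503)⁴ = 144.0 × 0.09169 = 13.20.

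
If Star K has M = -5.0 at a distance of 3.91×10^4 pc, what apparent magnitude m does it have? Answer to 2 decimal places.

m = M + 5 log₁₀(d/10 pc) = -5.0 + 5 log₁₀(3.91×10^4/10)
  = -5.0 + 5 × 3.592 = -5.0 + 17.96 = 12.96.

12.96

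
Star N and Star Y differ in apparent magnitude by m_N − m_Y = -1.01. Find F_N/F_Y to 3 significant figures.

2.54

F_N/F_Y = 10^(−(m_N − m_Y)/2.5) = 10^(1.01/2.5) = 10^0.404 = 2.535.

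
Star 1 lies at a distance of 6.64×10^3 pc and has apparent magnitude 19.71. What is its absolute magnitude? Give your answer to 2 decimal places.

5.60

M = m − 5 log₁₀(d/10 pc) = 19.71 − 5 log₁₀(6.64×10^3/10)
  = 19.71 − 5 × 2.822 = 19.71 − 14.11 = 5.60.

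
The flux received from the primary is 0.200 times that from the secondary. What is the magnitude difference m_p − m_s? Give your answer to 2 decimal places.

1.75

m_p − m_s = −2.5 log₁₀(F_p/F_s) = −2.5 log₁₀(0.200) = −2.5 × (-0.699) = 1.747.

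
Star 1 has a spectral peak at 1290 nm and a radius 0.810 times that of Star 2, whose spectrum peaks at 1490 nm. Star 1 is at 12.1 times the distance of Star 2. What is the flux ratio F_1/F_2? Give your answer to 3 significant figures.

Wien's law: T_1/T_2 = λ_2/λ_1 = 1490/1290 = 1.155.
L_1/L_2 = (R_1/R_2)²(T_1/T_2)⁴ = (0.810)²(1.155)⁴ = 1.168.
F_1/F_2 = (L_1/L_2)/(d_1/d_2)² = 1.168/(12.1)² = 0.007976.

0.00798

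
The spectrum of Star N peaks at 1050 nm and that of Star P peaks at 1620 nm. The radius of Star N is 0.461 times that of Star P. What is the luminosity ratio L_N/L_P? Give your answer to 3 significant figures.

1.20

Wien's law gives T ∝ 1/λ_max, so T_N/T_P = λ_P/λ_N = 1620/1050 = 1.543.
Then L ∝ R²T⁴ gives L_N/L_P = (0.461)² × (1.543)⁴ = 0.2125 × 5.666 = 1.204.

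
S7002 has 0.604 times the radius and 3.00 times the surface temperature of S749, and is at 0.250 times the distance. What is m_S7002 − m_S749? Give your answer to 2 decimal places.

-6.69

L_S7002/L_S749 = (0.604)²(3.00)⁴ = 29.55.
F_S7002/F_S749 = (L_S7002/L_S749)/(d_S7002/d_S749)² = 29.55/0.06250 = 472.8.
m_S7002 − m_S749 = −2.5 log₁₀(472.8) = -6.69.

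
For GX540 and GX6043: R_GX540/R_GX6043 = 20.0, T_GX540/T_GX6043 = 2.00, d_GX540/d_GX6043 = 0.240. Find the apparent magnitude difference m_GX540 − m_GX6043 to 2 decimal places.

-12.61

L_GX540/L_GX6043 = (20.0)²(2.00)⁴ = 6400.
F_GX540/F_GX6043 = (L_GX540/L_GX6043)/(d_GX540/d_GX6043)² = 6400/0.05760 = 1.111×10^5.
m_GX540 − m_GX6043 = −2.5 log₁₀(1.111×10^5) = -12.61.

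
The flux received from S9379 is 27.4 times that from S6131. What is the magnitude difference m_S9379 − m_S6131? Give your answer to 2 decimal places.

-3.59

m_S9379 − m_S6131 = −2.5 log₁₀(F_S9379/F_S6131) = −2.5 log₁₀(27.4) = −2.5 × (1.438) = -3.594.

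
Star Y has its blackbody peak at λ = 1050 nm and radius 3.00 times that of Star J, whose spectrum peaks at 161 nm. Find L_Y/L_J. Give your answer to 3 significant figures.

0.00497

Wien's law gives T ∝ 1/λ_max, so T_Y/T_J = λ_J/λ_Y = 161/1050 = 0.1533.
Then L ∝ R²T⁴ gives L_Y/L_J = (3.00)² × (0.1533)⁴ = 9.000 × 5.528×10^-4 = 0.004975.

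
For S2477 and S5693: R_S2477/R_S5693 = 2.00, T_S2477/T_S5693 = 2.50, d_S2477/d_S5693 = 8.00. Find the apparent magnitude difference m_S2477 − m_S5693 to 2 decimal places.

-0.97

L_S2477/L_S5693 = (2.00)²(2.50)⁴ = 156.2.
F_S2477/F_S5693 = (L_S2477/L_S5693)/(d_S2477/d_S5693)² = 156.2/64.00 = 2.441.
m_S2477 − m_S5693 = −2.5 log₁₀(2.441) = -0.97.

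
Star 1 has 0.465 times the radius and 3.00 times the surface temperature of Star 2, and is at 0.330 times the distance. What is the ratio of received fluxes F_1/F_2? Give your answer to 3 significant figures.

L_1/L_2 = (R_1/R_2)²(T_1/T_2)⁴ = (0.465)² × (3.00)⁴ = 17.51.
F_1/F_2 = (L_1/L_2)/(d_1/d_2)² = 17.51 / (0.330)² = 160.8.

161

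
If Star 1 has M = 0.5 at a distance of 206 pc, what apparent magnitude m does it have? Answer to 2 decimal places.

m = M + 5 log₁₀(d/10 pc) = 0.5 + 5 log₁₀(206/10)
  = 0.5 + 5 × 1.314 = 0.5 + 6.57 = 7.07.

7.07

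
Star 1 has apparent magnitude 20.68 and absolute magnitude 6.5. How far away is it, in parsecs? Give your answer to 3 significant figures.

m − M = 5 log₁₀(d/10 pc)
20.68 − (6.5) = 14.18 = 5 log₁₀(d/10)
d = 10 × 10^(14.18/5) = 10 × 10^2.836 = 6855 pc.

6.85×10^3 pc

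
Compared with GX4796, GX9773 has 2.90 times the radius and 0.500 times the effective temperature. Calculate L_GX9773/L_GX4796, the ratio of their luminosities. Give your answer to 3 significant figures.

From the Stefan–Boltzmann law, L ∝ R²T⁴, so
L_GX9773/L_GX4796 = (R_GX9773/R_GX4796)² (T_GX9773/T_GX4796)⁴ = (2.90)² × (0.500)⁴ = 8.410 × 0.06250 = 0.5256.

0.526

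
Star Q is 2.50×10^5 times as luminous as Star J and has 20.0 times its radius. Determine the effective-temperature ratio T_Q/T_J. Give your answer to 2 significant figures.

5.0

L ∝ R²T⁴ gives T ∝ (L/R²)^(1/4), so
T_Q/T_J = (2.50×10^5 / 20.0²)^(1/4) = (625.0)^(1/4) = 5.000.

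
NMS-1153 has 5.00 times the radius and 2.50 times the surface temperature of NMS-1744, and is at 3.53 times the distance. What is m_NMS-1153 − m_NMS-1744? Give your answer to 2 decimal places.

-4.74

L_NMS-1153/L_NMS-1744 = (5.00)²(2.50)⁴ = 976.6.
F_NMS-1153/F_NMS-1744 = (L_NMS-1153/L_NMS-1744)/(d_NMS-1153/d_NMS-1744)² = 976.6/12.46 = 78.37.
m_NMS-1153 − m_NMS-1744 = −2.5 log₁₀(78.37) = -4.74.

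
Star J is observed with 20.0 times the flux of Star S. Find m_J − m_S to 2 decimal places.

m_J − m_S = −2.5 log₁₀(F_J/F_S) = −2.5 log₁₀(20.0) = −2.5 × (1.301) = -3.253.

-3.25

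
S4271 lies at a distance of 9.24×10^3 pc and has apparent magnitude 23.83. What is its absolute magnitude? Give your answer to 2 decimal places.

M = m − 5 log₁₀(d/10 pc) = 23.83 − 5 log₁₀(9.24×10^3/10)
  = 23.83 − 5 × 2.966 = 23.83 − 14.83 = 9.00.

9.00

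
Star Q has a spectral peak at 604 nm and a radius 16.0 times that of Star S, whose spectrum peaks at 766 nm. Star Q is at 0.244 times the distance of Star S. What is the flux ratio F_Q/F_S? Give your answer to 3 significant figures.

Wien's law: T_Q/T_S = λ_S/λ_Q = 766/604 = 1.268.
L_Q/L_S = (R_Q/R_S)²(T_Q/T_S)⁴ = (16.0)²(1.268)⁴ = 662.2.
F_Q/F_S = (L_Q/L_S)/(d_Q/d_S)² = 662.2/(0.244)² = 1.112×10^4.

1.11×10^4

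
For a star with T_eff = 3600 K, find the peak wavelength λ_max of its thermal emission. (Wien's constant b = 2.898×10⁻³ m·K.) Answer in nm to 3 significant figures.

805 nm

λ_max = b/T = 2.898×10⁻³ / 3600 = 8.05×10^-7 m = 805.0 nm.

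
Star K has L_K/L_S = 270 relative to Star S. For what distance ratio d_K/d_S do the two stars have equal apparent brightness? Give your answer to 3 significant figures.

Equal flux requires L_K/d_K² = L_S/d_S², so d_K/d_S = √(L_K/L_S)
= √(270) = 16.43.

16.4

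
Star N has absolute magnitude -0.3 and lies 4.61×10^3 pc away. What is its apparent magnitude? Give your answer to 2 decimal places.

13.02

m = M + 5 log₁₀(d/10 pc) = -0.3 + 5 log₁₀(4.61×10^3/10)
  = -0.3 + 5 × 2.664 = -0.3 + 13.32 = 13.02.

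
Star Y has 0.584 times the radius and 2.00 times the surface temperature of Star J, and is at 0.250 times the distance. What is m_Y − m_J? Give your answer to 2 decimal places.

-4.85

L_Y/L_J = (0.584)²(2.00)⁴ = 5.457.
F_Y/F_J = (L_Y/L_J)/(d_Y/d_J)² = 5.457/0.06250 = 87.31.
m_Y − m_J = −2.5 log₁₀(87.31) = -4.85.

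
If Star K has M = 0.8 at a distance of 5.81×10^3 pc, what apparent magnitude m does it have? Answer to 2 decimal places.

m = M + 5 log₁₀(d/10 pc) = 0.8 + 5 log₁₀(5.81×10^3/10)
  = 0.8 + 5 × 2.764 = 0.8 + 13.82 = 14.62.

14.62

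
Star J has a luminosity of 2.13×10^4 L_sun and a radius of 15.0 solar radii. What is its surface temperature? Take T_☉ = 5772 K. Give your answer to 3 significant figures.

1.80×10^4 K

T/T_☉ = (L/L_☉)^(1/4) / (R/R_☉)^(1/2)
T = 5772 × (2.13×10^4)^(1/4) / √(15.0) = 5772 × 12.08 / 3.873 = 1.800×10^4 K.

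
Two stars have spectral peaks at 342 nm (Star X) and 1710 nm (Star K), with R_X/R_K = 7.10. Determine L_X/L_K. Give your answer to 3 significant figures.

Wien's law gives T ∝ 1/λ_max, so T_X/T_K = λ_K/λ_X = 1710/342 = 5.000.
Then L ∝ R²T⁴ gives L_X/L_K = (7.10)² × (5.000)⁴ = 50.41 × 625.0 = 3.151×10^4.

3.15×10^4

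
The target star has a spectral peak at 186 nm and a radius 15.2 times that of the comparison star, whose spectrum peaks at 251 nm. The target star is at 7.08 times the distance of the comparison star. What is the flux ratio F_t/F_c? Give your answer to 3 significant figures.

Wien's law: T_t/T_c = λ_c/λ_t = 251/186 = 1.349.
L_t/L_c = (R_t/R_c)²(T_t/T_c)⁴ = (15.2)²(1.349)⁴ = 766.2.
F_t/F_c = (L_t/L_c)/(d_t/d_c)² = 766.2/(7.08)² = 15.28.

15.3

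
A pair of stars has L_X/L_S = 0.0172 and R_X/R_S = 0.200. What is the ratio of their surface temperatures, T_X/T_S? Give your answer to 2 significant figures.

L ∝ R²T⁴ gives T ∝ (L/R²)^(1/4), so
T_X/T_S = (0.0172 / 0.200²)^(1/4) = (0.4300)^(1/4) = 0.8098.

0.81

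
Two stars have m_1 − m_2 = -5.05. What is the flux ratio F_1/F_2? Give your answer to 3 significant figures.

F_1/F_2 = 10^(−(m_1 − m_2)/2.5) = 10^(5.05/2.5) = 10^2.020 = 104.7.

105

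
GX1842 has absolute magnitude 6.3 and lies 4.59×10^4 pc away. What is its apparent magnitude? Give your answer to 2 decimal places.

24.61

m = M + 5 log₁₀(d/10 pc) = 6.3 + 5 log₁₀(4.59×10^4/10)
  = 6.3 + 5 × 3.662 = 6.3 + 18.31 = 24.61.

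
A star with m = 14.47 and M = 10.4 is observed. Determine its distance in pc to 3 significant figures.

65.2 pc

m − M = 5 log₁₀(d/10 pc)
14.47 − (10.4) = 4.07 = 5 log₁₀(d/10)
d = 10 × 10^(4.07/5) = 10 × 10^0.814 = 65.16 pc.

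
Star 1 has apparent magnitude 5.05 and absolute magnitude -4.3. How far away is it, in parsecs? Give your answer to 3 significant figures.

m − M = 5 log₁₀(d/10 pc)
5.05 − (-4.3) = 9.35 = 5 log₁₀(d/10)
d = 10 × 10^(9.35/5) = 10 × 10^1.870 = 741.3 pc.

741 pc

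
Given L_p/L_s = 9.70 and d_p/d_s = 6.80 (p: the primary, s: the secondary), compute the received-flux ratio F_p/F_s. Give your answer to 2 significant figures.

F = L/(4πd²), so F_p/F_s = (L_p/L_s) / (d_p/d_s)²
= 9.70 / (6.80)² = 9.70 / 46.24 = 0.2098.

0.21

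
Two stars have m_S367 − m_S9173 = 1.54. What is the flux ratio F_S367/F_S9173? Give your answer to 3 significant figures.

F_S367/F_S9173 = 10^(−(m_S367 − m_S9173)/2.5) = 10^(-1.54/2.5) = 10^-0.616 = 0.2421.

0.242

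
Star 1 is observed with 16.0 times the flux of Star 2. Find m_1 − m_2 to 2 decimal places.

m_1 − m_2 = −2.5 log₁₀(F_1/F_2) = −2.5 log₁₀(16.0) = −2.5 × (1.204) = -3.010.

-3.01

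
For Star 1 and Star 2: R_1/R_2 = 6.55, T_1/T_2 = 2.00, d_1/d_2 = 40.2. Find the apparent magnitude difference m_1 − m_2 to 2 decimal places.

L_1/L_2 = (6.55)²(2.00)⁴ = 686.4.
F_1/F_2 = (L_1/L_2)/(d_1/d_2)² = 686.4/1616 = 0.4248.
m_1 − m_2 = −2.5 log₁₀(0.4248) = 0.93.

0.93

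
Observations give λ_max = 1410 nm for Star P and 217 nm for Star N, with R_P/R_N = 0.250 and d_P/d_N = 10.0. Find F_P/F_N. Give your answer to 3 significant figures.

3.51×10^-7

Wien's law: T_P/T_N = λ_N/λ_P = 217/1410 = 0.1539.
L_P/L_N = (R_P/R_N)²(T_P/T_N)⁴ = (0.250)²(0.1539)⁴ = 3.506×10^-5.
F_P/F_N = (L_P/L_N)/(d_P/d_N)² = 3.506×10^-5/(10.0)² = 3.506×10^-7.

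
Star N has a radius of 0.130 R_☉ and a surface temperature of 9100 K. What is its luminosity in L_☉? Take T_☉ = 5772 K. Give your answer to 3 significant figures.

0.104 L_☉

L/L_☉ = (R/R_☉)² (T/T_☉)⁴ = (0.130)² × (9100/5772)⁴
       = 0.01690 × (1.577)⁴ = 0.01690 × 6.178 = 0.1044.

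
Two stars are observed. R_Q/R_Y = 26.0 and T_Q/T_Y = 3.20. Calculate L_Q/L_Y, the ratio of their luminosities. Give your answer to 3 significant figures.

7.09×10^4

From the Stefan–Boltzmann law, L ∝ R²T⁴, so
L_Q/L_Y = (R_Q/R_Y)² (T_Q/T_Y)⁴ = (26.0)² × (3.20)⁴ = 676.0 × 104.9 = 7.088×10^4.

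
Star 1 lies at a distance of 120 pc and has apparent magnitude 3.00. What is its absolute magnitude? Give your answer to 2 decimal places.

M = m − 5 log₁₀(d/10 pc) = 3.00 − 5 log₁₀(120/10)
  = 3.00 − 5 × 1.079 = 3.00 − 5.40 = -2.40.

-2.40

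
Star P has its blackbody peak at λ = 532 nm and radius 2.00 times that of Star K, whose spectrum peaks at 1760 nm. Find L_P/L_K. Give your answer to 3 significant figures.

479

Wien's law gives T ∝ 1/λ_max, so T_P/T_K = λ_K/λ_P = 1760/532 = 3.308.
Then L ∝ R²T⁴ gives L_P/L_K = (2.00)² × (3.308)⁴ = 4.000 × 119.8 = 479.1.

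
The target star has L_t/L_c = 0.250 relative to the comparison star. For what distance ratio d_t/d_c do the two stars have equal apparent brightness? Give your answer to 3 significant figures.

0.500

Equal flux requires L_t/d_t² = L_c/d_c², so d_t/d_c = √(L_t/L_c)
= √(0.250) = 0.5000.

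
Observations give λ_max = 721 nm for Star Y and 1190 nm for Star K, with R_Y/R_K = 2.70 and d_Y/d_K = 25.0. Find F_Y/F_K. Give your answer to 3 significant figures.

Wien's law: T_Y/T_K = λ_K/λ_Y = 1190/721 = 1.650.
L_Y/L_K = (R_Y/R_K)²(T_Y/T_K)⁴ = (2.70)²(1.650)⁴ = 54.10.
F_Y/F_K = (L_Y/L_K)/(d_Y/d_K)² = 54.10/(25.0)² = 0.08656.

0.0866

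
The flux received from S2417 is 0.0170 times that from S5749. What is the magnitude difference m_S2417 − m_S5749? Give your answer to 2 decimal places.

m_S2417 − m_S5749 = −2.5 log₁₀(F_S2417/F_S5749) = −2.5 log₁₀(0.0170) = −2.5 × (-1.770) = 4.424.

4.42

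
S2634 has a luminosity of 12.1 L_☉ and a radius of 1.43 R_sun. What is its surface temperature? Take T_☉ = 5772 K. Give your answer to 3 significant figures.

9.00×10^3 K

T/T_☉ = (L/L_☉)^(1/4) / (R/R_☉)^(1/2)
T = 5772 × (12.1)^(1/4) / √(1.43) = 5772 × 1.865 / 1.196 = 9002 K.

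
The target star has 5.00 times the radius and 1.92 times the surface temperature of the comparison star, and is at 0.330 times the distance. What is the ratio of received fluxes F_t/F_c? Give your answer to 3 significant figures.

3.12×10^3

L_t/L_c = (R_t/R_c)²(T_t/T_c)⁴ = (5.00)² × (1.92)⁴ = 339.7.
F_t/F_c = (L_t/L_c)/(d_t/d_c)² = 339.7 / (0.330)² = 3120.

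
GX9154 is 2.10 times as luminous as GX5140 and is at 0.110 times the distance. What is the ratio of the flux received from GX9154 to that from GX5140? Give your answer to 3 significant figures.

174

F = L/(4πd²), so F_GX9154/F_GX5140 = (L_GX9154/L_GX5140) / (d_GX9154/d_GX5140)²
= 2.10 / (0.110)² = 2.10 / 0.01210 = 173.6.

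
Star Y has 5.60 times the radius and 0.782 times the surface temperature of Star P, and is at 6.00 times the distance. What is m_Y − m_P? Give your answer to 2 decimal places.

L_Y/L_P = (5.60)²(0.782)⁴ = 11.73.
F_Y/F_P = (L_Y/L_P)/(d_Y/d_P)² = 11.73/36.00 = 0.3258.
m_Y − m_P = −2.5 log₁₀(0.3258) = 1.22.

1.22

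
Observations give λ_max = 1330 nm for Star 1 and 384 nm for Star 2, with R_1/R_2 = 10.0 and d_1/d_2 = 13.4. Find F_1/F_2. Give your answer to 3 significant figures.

0.00387

Wien's law: T_1/T_2 = λ_2/λ_1 = 384/1330 = 0.2887.
L_1/L_2 = (R_1/R_2)²(T_1/T_2)⁴ = (10.0)²(0.2887)⁴ = 0.6949.
F_1/F_2 = (L_1/L_2)/(d_1/d_2)² = 0.6949/(13.4)² = 0.003870.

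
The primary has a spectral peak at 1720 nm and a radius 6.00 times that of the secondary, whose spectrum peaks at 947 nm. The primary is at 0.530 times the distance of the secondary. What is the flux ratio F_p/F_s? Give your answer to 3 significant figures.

11.8

Wien's law: T_p/T_s = λ_s/λ_p = 947/1720 = 0.5506.
L_p/L_s = (R_p/R_s)²(T_p/T_s)⁴ = (6.00)²(0.5506)⁴ = 3.308.
F_p/F_s = (L_p/L_s)/(d_p/d_s)² = 3.308/(0.530)² = 11.78.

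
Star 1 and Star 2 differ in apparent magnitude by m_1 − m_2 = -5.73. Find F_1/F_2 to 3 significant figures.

F_1/F_2 = 10^(−(m_1 − m_2)/2.5) = 10^(5.73/2.5) = 10^2.292 = 195.9.

196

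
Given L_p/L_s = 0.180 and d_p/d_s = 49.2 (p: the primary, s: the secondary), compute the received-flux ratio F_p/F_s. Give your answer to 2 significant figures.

F = L/(4πd²), so F_p/F_s = (L_p/L_s) / (d_p/d_s)²
= 0.180 / (49.2)² = 0.180 / 2421 = 7.436×10^-5.

7.4×10^-5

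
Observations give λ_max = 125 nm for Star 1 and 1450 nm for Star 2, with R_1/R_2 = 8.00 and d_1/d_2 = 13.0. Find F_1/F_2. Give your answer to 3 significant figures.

6.86×10^3

Wien's law: T_1/T_2 = λ_2/λ_1 = 1450/125 = 11.60.
L_1/L_2 = (R_1/R_2)²(T_1/T_2)⁴ = (8.00)²(11.60)⁴ = 1.159×10^6.
F_1/F_2 = (L_1/L_2)/(d_1/d_2)² = 1.159×10^6/(13.0)² = 6857.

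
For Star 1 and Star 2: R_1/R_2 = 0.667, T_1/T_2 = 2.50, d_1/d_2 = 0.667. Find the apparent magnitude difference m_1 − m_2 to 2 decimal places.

-3.98

L_1/L_2 = (0.667)²(2.50)⁴ = 17.38.
F_1/F_2 = (L_1/L_2)/(d_1/d_2)² = 17.38/0.4449 = 39.06.
m_1 − m_2 = −2.5 log₁₀(39.06) = -3.98.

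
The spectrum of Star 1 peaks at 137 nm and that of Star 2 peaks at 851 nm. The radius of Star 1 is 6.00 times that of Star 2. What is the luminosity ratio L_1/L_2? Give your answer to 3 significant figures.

5.36×10^4

Wien's law gives T ∝ 1/λ_max, so T_1/T_2 = λ_2/λ_1 = 851/137 = 6.212.
Then L ∝ R²T⁴ gives L_1/L_2 = (6.00)² × (6.212)⁴ = 36.00 × 1489 = 5.360×10^4.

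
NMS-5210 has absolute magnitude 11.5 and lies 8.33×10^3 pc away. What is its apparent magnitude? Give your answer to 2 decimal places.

26.10

m = M + 5 log₁₀(d/10 pc) = 11.5 + 5 log₁₀(8.33×10^3/10)
  = 11.5 + 5 × 2.921 = 11.5 + 14.60 = 26.10.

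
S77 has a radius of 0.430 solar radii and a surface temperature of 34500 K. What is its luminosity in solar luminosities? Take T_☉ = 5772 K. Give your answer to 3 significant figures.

236 solar luminosities

L/L_☉ = (R/R_☉)² (T/T_☉)⁴ = (0.430)² × (34500/5772)⁴
       = 0.1849 × (5.977)⁴ = 0.1849 × 1276 = 236.0.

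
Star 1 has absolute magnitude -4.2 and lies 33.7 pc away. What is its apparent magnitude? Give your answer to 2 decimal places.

-1.56

m = M + 5 log₁₀(d/10 pc) = -4.2 + 5 log₁₀(33.7/10)
  = -4.2 + 5 × 0.528 = -4.2 + 2.64 = -1.56.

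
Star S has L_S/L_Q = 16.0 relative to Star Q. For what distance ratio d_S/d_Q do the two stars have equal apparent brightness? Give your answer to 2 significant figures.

Equal flux requires L_S/d_S² = L_Q/d_Q², so d_S/d_Q = √(L_S/L_Q)
= √(16.0) = 4.000.

4.0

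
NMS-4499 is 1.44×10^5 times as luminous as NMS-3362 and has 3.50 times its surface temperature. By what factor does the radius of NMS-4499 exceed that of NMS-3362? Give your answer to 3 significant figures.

L ∝ R²T⁴ gives R ∝ √L / T², so
R_NMS-4499/R_NMS-3362 = √(1.44×10^5) / (3.50)² = 379.5 / 12.25 = 30.98.

31.0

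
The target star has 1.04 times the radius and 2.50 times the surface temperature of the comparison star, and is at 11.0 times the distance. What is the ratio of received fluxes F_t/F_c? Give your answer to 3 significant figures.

0.349

L_t/L_c = (R_t/R_c)²(T_t/T_c)⁴ = (1.04)² × (2.50)⁴ = 42.25.
F_t/F_c = (L_t/L_c)/(d_t/d_c)² = 42.25 / (11.0)² = 0.3492.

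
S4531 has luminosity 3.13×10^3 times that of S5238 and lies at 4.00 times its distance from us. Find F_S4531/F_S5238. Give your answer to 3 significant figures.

196

F = L/(4πd²), so F_S4531/F_S5238 = (L_S4531/L_S5238) / (d_S4531/d_S5238)²
= 3.13×10^3 / (4.00)² = 3.13×10^3 / 16.00 = 195.6.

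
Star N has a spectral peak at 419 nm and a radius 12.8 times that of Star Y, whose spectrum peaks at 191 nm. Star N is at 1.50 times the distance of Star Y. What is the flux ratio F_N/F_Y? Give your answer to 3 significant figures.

3.14

Wien's law: T_N/T_Y = λ_Y/λ_N = 191/419 = 0.4558.
L_N/L_Y = (R_N/R_Y)²(T_N/T_Y)⁴ = (12.8)²(0.4558)⁴ = 7.075.
F_N/F_Y = (L_N/L_Y)/(d_N/d_Y)² = 7.075/(1.50)² = 3.144.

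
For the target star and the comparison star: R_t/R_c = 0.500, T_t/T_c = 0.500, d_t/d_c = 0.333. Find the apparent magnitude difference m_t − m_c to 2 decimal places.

2.13

L_t/L_c = (0.500)²(0.500)⁴ = 0.01562.
F_t/F_c = (L_t/L_c)/(d_t/d_c)² = 0.01562/0.1109 = 0.1409.
m_t − m_c = −2.5 log₁₀(0.1409) = 2.13.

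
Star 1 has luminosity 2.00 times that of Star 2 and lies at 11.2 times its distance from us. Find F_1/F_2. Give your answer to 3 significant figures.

0.0159

F = L/(4πd²), so F_1/F_2 = (L_1/L_2) / (d_1/d_2)²
= 2.00 / (11.2)² = 2.00 / 125.4 = 0.01594.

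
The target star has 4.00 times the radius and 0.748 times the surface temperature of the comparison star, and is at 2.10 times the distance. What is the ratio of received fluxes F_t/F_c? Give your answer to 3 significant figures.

1.14

L_t/L_c = (R_t/R_c)²(T_t/T_c)⁴ = (4.00)² × (0.748)⁴ = 5.009.
F_t/F_c = (L_t/L_c)/(d_t/d_c)² = 5.009 / (2.10)² = 1.136.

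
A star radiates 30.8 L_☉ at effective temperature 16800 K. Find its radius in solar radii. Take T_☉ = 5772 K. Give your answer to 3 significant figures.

0.655 solar radii

R/R_☉ = √(L/L_☉) / (T/T_☉)² = √(30.8) / (2.911)²
       = 5.550 / 8.472 = 0.6551.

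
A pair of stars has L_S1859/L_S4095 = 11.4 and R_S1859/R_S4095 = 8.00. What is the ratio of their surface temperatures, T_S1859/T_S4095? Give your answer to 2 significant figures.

0.65

L ∝ R²T⁴ gives T ∝ (L/R²)^(1/4), so
T_S1859/T_S4095 = (11.4 / 8.00²)^(1/4) = (0.1781)^(1/4) = 0.6497.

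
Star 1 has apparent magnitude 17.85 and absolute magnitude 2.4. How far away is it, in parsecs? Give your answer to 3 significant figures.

m − M = 5 log₁₀(d/10 pc)
17.85 − (2.4) = 15.45 = 5 log₁₀(d/10)
d = 10 × 10^(15.45/5) = 10 × 10^3.090 = 1.230×10^4 pc.

1.23×10^4 pc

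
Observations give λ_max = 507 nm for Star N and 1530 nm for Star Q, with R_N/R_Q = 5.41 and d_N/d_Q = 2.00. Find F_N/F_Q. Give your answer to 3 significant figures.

Wien's law: T_N/T_Q = λ_Q/λ_N = 1530/507 = 3.018.
L_N/L_Q = (R_N/R_Q)²(T_N/T_Q)⁴ = (5.41)²(3.018)⁴ = 2427.
F_N/F_Q = (L_N/L_Q)/(d_N/d_Q)² = 2427/(2.00)² = 606.8.

607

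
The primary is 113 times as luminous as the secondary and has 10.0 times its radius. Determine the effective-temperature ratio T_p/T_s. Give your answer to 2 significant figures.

L ∝ R²T⁴ gives T ∝ (L/R²)^(1/4), so
T_p/T_s = (113 / 10.0²)^(1/4) = (1.130)^(1/4) = 1.031.

1.0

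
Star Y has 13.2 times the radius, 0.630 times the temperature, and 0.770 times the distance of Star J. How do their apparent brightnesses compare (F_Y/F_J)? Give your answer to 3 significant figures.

46.3

L_Y/L_J = (R_Y/R_J)²(T_Y/T_J)⁴ = (13.2)² × (0.630)⁴ = 27.45.
F_Y/F_J = (L_Y/L_J)/(d_Y/d_J)² = 27.45 / (0.770)² = 46.29.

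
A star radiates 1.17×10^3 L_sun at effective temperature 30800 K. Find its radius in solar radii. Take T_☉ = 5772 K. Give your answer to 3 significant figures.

1.20 solar radii

R/R_☉ = √(L/L_☉) / (T/T_☉)² = √(1.17×10^3) / (5.336)²
       = 34.21 / 28.47 = 1.201.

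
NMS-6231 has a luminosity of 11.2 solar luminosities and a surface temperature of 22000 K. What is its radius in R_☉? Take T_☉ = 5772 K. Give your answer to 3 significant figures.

0.230 R_☉

R/R_☉ = √(L/L_☉) / (T/T_☉)² = √(11.2) / (3.812)²
       = 3.347 / 14.53 = 0.2304.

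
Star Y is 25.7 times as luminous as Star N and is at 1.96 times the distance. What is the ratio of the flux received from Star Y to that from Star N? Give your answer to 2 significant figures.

6.7

F = L/(4πd²), so F_Y/F_N = (L_Y/L_N) / (d_Y/d_N)²
= 25.7 / (1.96)² = 25.7 / 3.842 = 6.690.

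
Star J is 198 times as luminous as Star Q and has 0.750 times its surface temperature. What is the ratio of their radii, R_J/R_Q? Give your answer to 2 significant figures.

L ∝ R²T⁴ gives R ∝ √L / T², so
R_J/R_Q = √(198) / (0.750)² = 14.07 / 0.5625 = 25.02.

25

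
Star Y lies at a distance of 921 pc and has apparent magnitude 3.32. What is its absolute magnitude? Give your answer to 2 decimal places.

-6.50

M = m − 5 log₁₀(d/10 pc) = 3.32 − 5 log₁₀(921/10)
  = 3.32 − 5 × 1.964 = 3.32 − 9.82 = -6.50.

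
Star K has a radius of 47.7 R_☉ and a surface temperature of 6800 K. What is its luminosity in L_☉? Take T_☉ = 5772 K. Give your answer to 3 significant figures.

4.38×10^3 L_☉

L/L_☉ = (R/R_☉)² (T/T_☉)⁴ = (47.7)² × (6800/5772)⁴
       = 2275 × (1.178)⁴ = 2275 × 1.926 = 4383.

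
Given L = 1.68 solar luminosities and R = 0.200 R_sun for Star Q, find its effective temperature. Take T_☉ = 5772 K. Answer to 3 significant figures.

1.47×10^4 K

T/T_☉ = (L/L_☉)^(1/4) / (R/R_☉)^(1/2)
T = 5772 × (1.68)^(1/4) / √(0.200) = 5772 × 1.138 / 0.4472 = 1.469×10^4 K.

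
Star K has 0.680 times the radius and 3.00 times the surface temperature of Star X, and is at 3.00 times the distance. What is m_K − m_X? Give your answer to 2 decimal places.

-1.55

L_K/L_X = (0.680)²(3.00)⁴ = 37.45.
F_K/F_X = (L_K/L_X)/(d_K/d_X)² = 37.45/9.000 = 4.162.
m_K − m_X = −2.5 log₁₀(4.162) = -1.55.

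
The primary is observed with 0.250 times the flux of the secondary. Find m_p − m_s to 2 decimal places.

m_p − m_s = −2.5 log₁₀(F_p/F_s) = −2.5 log₁₀(0.250) = −2.5 × (-0.602) = 1.505.

1.51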